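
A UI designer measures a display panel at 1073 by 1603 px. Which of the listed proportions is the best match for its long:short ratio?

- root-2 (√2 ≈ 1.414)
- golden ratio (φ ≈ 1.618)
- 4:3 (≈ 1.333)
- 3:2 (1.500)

3:2

1603/1073 ≈ 1.494. Nearest candidates are 3:2 (1.500, off by 0.006) and root-2 (1.414, off by 0.080).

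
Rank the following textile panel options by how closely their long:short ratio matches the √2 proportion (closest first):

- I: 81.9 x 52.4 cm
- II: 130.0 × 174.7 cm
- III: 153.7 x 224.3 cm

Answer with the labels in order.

III, II, I

Ratios: I = 81.9 / 52.4 ≈ 1.563; II = 174.7 / 130.0 ≈ 1.344; III = 224.3 / 153.7 ≈ 1.459.
|Δ from 1.414|: I 0.149; II 0.070; III 0.045.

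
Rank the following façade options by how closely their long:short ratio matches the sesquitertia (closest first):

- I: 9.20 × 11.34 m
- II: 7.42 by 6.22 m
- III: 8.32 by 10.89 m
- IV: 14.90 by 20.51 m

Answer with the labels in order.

I: 11.34/9.20 ≈ 1.233 → |1.233 − 1.333| = 0.100
II: 7.42/6.22 ≈ 1.193 → |1.193 − 1.333| = 0.140
III: 10.89/8.32 ≈ 1.309 → |1.309 − 1.333| = 0.024
IV: 20.51/14.90 ≈ 1.377 → |1.377 − 1.333| = 0.044

III, IV, I, II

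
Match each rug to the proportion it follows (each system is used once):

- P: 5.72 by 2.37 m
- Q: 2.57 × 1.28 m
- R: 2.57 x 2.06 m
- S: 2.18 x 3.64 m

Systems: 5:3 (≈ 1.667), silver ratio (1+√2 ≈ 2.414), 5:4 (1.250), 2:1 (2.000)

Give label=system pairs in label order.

P = 5.72/2.37 ≈ 2.414 → silver ratio (2.414)
Q = 2.57/1.28 ≈ 2.008 → 2:1 (2.000)
R = 2.57/2.06 ≈ 1.248 → 5:4 (1.250)
S = 3.64/2.18 ≈ 1.670 → 5:3 (1.667)

P=silver ratio, Q=2:1, R=5:4, S=5:3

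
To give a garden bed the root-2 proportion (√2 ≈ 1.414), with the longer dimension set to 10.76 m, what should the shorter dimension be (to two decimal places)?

7.61 m

root-2 ≈ 1.41421.
Shorter side = 10.76 ÷ 1.41421 ≈ 7.6085 → 7.61 m.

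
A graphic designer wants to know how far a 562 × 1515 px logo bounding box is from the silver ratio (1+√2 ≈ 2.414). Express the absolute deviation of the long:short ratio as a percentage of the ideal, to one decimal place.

Ratio = 1515 / 562 ≈ 2.6957.
Ideal silver ratio ≈ 2.4142. |2.6957 − 2.4142| / 2.4142 ≈ 11.66% → 11.7%.

11.7%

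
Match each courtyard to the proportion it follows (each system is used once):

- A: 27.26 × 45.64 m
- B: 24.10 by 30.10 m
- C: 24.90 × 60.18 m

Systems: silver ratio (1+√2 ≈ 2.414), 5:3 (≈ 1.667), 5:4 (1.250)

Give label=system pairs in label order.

A=5:3, B=5:4, C=silver ratio

Ratios: A ≈ 1.674; B ≈ 1.249; C ≈ 2.417.
Targets: silver ratio ≈ 2.414; 5:3 ≈ 1.667; 5:4 ≈ 1.250.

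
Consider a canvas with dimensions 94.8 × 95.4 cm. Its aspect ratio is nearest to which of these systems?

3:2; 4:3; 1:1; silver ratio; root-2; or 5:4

1:1

95.4/94.8 ≈ 1.006. Nearest candidates are 1:1 (1.000, off by 0.006) and 5:4 (1.250, off by 0.244).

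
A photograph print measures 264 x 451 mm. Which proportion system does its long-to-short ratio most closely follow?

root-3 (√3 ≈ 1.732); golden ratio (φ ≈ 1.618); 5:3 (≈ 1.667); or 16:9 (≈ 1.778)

root-3

451/264 ≈ 1.708. Nearest candidates are root-3 (1.732, off by 0.024) and 5:3 (1.667, off by 0.041).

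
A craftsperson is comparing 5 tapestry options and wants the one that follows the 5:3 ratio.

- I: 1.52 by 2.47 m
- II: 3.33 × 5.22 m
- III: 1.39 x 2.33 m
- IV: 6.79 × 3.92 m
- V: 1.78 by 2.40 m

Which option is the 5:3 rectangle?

III

Target 5:3 ≈ 1.667.
I: 1.625 (Δ0.042)  II: 1.568 (Δ0.099)  III: 1.676 (Δ0.009)  IV: 1.732 (Δ0.065)  V: 1.348 (Δ0.319)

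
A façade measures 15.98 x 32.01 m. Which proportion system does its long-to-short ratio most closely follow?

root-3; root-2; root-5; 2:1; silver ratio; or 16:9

2:1

Ratio = 32.01 / 15.98 ≈ 2.003.
Distances: root-3 1.732 (Δ 0.271); root-2 1.414 (Δ 0.589); root-5 2.236 (Δ 0.233); 2:1 2.000 (Δ 0.003); silver ratio 2.414 (Δ 0.411); 16:9 1.778 (Δ 0.225).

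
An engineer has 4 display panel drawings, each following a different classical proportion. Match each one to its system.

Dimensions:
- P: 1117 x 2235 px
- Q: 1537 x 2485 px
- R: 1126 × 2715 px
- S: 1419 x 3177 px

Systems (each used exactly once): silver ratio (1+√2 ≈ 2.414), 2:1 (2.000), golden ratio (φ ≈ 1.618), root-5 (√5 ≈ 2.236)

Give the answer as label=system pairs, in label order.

Ratios: P ≈ 2.001; Q ≈ 1.617; R ≈ 2.411; S ≈ 2.239.
Targets: silver ratio ≈ 2.414; 2:1 ≈ 2.000; golden ratio ≈ 1.618; root-5 ≈ 2.236.

P=2:1, Q=golden ratio, R=silver ratio, S=root-5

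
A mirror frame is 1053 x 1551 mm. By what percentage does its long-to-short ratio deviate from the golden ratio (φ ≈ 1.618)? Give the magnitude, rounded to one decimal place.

Ratio = 1551 / 1053 ≈ 1.4729.
Ideal golden ratio ≈ 1.6180. |1.4729 − 1.6180| / 1.6180 ≈ 8.97% → 9.0%.

9.0%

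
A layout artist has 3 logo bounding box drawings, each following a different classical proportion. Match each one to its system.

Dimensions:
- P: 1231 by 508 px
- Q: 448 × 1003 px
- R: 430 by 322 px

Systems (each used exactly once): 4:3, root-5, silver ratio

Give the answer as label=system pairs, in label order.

P=silver ratio, Q=root-5, R=4:3

Ratios: P ≈ 2.423; Q ≈ 2.239; R ≈ 1.335.
Targets: 4:3 ≈ 1.333; root-5 ≈ 2.236; silver ratio ≈ 2.414.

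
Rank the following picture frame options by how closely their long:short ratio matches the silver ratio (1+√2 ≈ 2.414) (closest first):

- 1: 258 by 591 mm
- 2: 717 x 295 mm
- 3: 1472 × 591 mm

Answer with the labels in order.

1: 591/258 ≈ 2.291 → |2.291 − 2.414| = 0.123
2: 717/295 ≈ 2.431 → |2.431 − 2.414| = 0.017
3: 1472/591 ≈ 2.491 → |2.491 − 2.414| = 0.077

2, 3, 1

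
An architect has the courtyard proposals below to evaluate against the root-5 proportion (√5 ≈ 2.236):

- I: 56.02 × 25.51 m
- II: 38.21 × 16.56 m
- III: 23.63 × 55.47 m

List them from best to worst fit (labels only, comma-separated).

I, II, III

I: 56.02/25.51 ≈ 2.196 → |2.196 − 2.236| = 0.040
II: 38.21/16.56 ≈ 2.307 → |2.307 − 2.236| = 0.071
III: 55.47/23.63 ≈ 2.347 → |2.347 − 2.236| = 0.111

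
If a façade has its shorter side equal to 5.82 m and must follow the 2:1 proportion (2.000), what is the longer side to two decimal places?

2:1 = 2.00000.
Longer side = 5.82 × 2.00000 ≈ 11.6400 → 11.64 m.

11.64 m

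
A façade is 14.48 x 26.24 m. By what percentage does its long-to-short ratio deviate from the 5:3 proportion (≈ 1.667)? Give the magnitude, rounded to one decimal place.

Ratio = 26.24 / 14.48 ≈ 1.8122.
Ideal 5:3 ≈ 1.6667. |1.8122 − 1.6667| / 1.6667 ≈ 8.73% → 8.7%.

8.7%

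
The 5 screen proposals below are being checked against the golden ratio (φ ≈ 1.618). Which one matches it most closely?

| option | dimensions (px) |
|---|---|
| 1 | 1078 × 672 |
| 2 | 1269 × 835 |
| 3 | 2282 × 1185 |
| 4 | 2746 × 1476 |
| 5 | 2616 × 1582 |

1

Ratios (long/short): 1 ≈ 1.604; 2 ≈ 1.520; 3 ≈ 1.926; 4 ≈ 1.860; 5 ≈ 1.654.
golden ratio ≈ 1.618; option 1 is nearest (Δ 0.014).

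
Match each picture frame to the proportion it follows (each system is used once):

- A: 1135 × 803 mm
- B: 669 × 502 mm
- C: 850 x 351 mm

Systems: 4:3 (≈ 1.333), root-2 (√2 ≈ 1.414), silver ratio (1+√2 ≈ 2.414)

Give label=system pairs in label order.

A=root-2, B=4:3, C=silver ratio

A = 1135/803 ≈ 1.413 → root-2 (1.414)
B = 669/502 ≈ 1.333 → 4:3 (1.333)
C = 850/351 ≈ 2.422 → silver ratio (2.414)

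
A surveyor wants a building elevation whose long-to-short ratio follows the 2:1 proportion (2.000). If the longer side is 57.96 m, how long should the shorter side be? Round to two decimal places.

28.98 m

2:1 = 2.00000.
Shorter side = 57.96 ÷ 2.00000 ≈ 28.9800 → 28.98 m.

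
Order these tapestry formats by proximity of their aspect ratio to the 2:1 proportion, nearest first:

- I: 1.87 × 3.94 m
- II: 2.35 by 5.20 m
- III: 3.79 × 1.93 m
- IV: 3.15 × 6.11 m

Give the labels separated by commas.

I: 3.94/1.87 ≈ 2.107 → |2.107 − 2.000| = 0.107
II: 5.20/2.35 ≈ 2.213 → |2.213 − 2.000| = 0.213
III: 3.79/1.93 ≈ 1.964 → |1.964 − 2.000| = 0.036
IV: 6.11/3.15 ≈ 1.940 → |1.940 − 2.000| = 0.060

III, IV, I, II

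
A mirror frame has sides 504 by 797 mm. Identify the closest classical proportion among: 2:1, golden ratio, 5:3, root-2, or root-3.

Ratio = 797 / 504 ≈ 1.581.
Distances: 2:1 2.000 (Δ 0.419); golden ratio 1.618 (Δ 0.037); 5:3 1.667 (Δ 0.086); root-2 1.414 (Δ 0.167); root-3 1.732 (Δ 0.151).

golden ratio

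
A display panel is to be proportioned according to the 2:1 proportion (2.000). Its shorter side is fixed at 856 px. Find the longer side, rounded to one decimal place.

1712.0 px

2:1 = 2.00000.
Longer side = 856 × 2.00000 ≈ 1712.000 → 1712.0 px.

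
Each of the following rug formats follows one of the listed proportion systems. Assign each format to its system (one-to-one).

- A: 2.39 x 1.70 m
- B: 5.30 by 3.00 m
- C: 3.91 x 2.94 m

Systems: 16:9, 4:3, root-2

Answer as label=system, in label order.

A = 2.39/1.70 ≈ 1.406 → root-2 (1.414)
B = 5.30/3.00 ≈ 1.767 → 16:9 (1.778)
C = 3.91/2.94 ≈ 1.330 → 4:3 (1.333)

A=root-2, B=16:9, C=4:3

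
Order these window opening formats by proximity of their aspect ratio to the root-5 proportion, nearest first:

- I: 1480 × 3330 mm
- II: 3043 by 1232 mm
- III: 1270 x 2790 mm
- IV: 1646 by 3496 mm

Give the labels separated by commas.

I, III, IV, II

Ratios: I = 3330 / 1480 ≈ 2.250; II = 3043 / 1232 ≈ 2.470; III = 2790 / 1270 ≈ 2.197; IV = 3496 / 1646 ≈ 2.124.
|Δ from 2.236|: I 0.014; II 0.234; III 0.039; IV 0.112.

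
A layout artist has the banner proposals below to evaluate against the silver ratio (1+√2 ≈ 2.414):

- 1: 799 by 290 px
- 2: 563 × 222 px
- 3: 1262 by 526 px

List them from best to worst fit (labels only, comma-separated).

Ratios: 1 = 799 / 290 ≈ 2.755; 2 = 563 / 222 ≈ 2.536; 3 = 1262 / 526 ≈ 2.399.
|Δ from 2.414|: 1 0.341; 2 0.122; 3 0.015.

3, 2, 1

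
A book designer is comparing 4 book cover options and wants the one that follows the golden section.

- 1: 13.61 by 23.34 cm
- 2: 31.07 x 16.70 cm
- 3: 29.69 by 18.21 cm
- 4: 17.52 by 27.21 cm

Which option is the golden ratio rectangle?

Ratios (long/short): 1 ≈ 1.715; 2 ≈ 1.860; 3 ≈ 1.630; 4 ≈ 1.553.
golden ratio ≈ 1.618; option 3 is nearest (Δ 0.012).

3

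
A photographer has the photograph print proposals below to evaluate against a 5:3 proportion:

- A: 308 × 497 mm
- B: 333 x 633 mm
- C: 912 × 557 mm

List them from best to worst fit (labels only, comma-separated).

A: 497/308 ≈ 1.614 → |1.614 − 1.667| = 0.053
B: 633/333 ≈ 1.901 → |1.901 − 1.667| = 0.234
C: 912/557 ≈ 1.637 → |1.637 − 1.667| = 0.030

C, A, B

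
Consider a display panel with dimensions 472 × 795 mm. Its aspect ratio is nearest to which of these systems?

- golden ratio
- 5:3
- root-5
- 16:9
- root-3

5:3

795/472 ≈ 1.684. Nearest candidates are 5:3 (1.667, off by 0.017) and root-3 (1.732, off by 0.048).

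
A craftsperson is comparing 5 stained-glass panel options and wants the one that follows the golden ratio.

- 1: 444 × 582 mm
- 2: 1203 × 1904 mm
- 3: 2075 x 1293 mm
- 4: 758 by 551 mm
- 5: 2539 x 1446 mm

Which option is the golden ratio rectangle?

Target golden ratio ≈ 1.618.
1: 1.311 (Δ0.307)  2: 1.583 (Δ0.035)  3: 1.605 (Δ0.013)  4: 1.376 (Δ0.242)  5: 1.756 (Δ0.138)

3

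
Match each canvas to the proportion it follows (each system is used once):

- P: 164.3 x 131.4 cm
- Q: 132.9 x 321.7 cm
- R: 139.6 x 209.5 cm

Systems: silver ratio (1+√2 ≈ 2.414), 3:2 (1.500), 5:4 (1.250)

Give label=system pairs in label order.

P=5:4, Q=silver ratio, R=3:2

P = 164.3/131.4 ≈ 1.250 → 5:4 (1.250)
Q = 321.7/132.9 ≈ 2.421 → silver ratio (2.414)
R = 209.5/139.6 ≈ 1.501 → 3:2 (1.500)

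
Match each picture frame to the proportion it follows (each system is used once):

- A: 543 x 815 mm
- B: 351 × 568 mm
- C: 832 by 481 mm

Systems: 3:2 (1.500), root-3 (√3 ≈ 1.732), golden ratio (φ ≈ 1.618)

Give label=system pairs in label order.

A = 815/543 ≈ 1.501 → 3:2 (1.500)
B = 568/351 ≈ 1.618 → golden ratio (1.618)
C = 832/481 ≈ 1.730 → root-3 (1.732)

A=3:2, B=golden ratio, C=root-3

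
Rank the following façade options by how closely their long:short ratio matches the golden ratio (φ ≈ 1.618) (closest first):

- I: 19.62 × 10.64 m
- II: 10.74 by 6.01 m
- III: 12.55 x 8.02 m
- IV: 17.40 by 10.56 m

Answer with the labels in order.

I: 19.62/10.64 ≈ 1.844 → |1.844 − 1.618| = 0.226
II: 10.74/6.01 ≈ 1.787 → |1.787 − 1.618| = 0.169
III: 12.55/8.02 ≈ 1.565 → |1.565 − 1.618| = 0.053
IV: 17.40/10.56 ≈ 1.648 → |1.648 − 1.618| = 0.030

IV, III, II, I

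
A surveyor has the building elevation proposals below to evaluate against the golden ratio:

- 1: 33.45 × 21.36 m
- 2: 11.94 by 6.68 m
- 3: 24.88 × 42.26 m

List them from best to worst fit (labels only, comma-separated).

Ratios: 1 = 33.45 / 21.36 ≈ 1.566; 2 = 11.94 / 6.68 ≈ 1.787; 3 = 42.26 / 24.88 ≈ 1.699.
|Δ from 1.618|: 1 0.052; 2 0.169; 3 0.081.

1, 3, 2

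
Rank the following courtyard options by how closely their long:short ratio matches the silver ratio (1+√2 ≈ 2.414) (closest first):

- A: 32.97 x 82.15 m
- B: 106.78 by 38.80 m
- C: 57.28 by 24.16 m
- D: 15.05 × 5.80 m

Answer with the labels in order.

A: 82.15/32.97 ≈ 2.492 → |2.492 − 2.414| = 0.078
B: 106.78/38.80 ≈ 2.752 → |2.752 − 2.414| = 0.338
C: 57.28/24.16 ≈ 2.371 → |2.371 − 2.414| = 0.043
D: 15.05/5.80 ≈ 2.595 → |2.595 − 2.414| = 0.181

C, A, D, B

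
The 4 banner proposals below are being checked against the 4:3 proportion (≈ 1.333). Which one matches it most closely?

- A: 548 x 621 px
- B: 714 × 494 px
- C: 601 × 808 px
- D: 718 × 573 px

Target 4:3 ≈ 1.333.
A: 1.133 (Δ0.200)  B: 1.445 (Δ0.112)  C: 1.344 (Δ0.011)  D: 1.253 (Δ0.080)

C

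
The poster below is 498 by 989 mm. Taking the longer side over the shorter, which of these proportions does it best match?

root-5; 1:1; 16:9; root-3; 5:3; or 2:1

2:1

Ratio = 989 / 498 ≈ 1.986.
Distances: root-5 2.236 (Δ 0.250); 1:1 1.000 (Δ 0.986); 16:9 1.778 (Δ 0.208); root-3 1.732 (Δ 0.254); 5:3 1.667 (Δ 0.319); 2:1 2.000 (Δ 0.014).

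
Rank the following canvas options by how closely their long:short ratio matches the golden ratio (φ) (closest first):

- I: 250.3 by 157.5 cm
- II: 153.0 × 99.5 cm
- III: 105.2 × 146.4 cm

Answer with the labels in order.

I, II, III

Ratios: I = 250.3 / 157.5 ≈ 1.589; II = 153.0 / 99.5 ≈ 1.538; III = 146.4 / 105.2 ≈ 1.392.
|Δ from 1.618|: I 0.029; II 0.080; III 0.226.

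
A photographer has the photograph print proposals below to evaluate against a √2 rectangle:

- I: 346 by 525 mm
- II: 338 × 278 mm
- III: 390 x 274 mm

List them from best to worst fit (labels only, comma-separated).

III, I, II

I: 525/346 ≈ 1.517 → |1.517 − 1.414| = 0.103
II: 338/278 ≈ 1.216 → |1.216 − 1.414| = 0.198
III: 390/274 ≈ 1.423 → |1.423 − 1.414| = 0.009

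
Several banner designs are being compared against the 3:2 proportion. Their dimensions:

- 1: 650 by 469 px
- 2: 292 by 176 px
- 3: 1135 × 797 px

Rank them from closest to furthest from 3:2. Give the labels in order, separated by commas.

3, 1, 2

1: 650/469 ≈ 1.386 → |1.386 − 1.500| = 0.114
2: 292/176 ≈ 1.659 → |1.659 − 1.500| = 0.159
3: 1135/797 ≈ 1.424 → |1.424 − 1.500| = 0.076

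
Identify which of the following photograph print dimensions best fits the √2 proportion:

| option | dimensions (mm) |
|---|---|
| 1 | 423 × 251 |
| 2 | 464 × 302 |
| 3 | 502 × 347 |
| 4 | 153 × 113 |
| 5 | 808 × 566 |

5

Ratios (long/short): 1 ≈ 1.685; 2 ≈ 1.536; 3 ≈ 1.447; 4 ≈ 1.354; 5 ≈ 1.428.
root-2 ≈ 1.414; option 5 is nearest (Δ 0.014).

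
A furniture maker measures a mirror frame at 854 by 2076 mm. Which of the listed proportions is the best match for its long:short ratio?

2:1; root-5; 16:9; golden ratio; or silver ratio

silver ratio

Ratio = 2076 / 854 ≈ 2.431.
Distances: 2:1 2.000 (Δ 0.431); root-5 2.236 (Δ 0.195); 16:9 1.778 (Δ 0.653); golden ratio 1.618 (Δ 0.813); silver ratio 2.414 (Δ 0.017).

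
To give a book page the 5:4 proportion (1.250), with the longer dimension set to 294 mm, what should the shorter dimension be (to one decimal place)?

235.2 mm

5:4 = 1.25000.
Shorter side = 294 ÷ 1.25000 ≈ 235.200 → 235.2 mm.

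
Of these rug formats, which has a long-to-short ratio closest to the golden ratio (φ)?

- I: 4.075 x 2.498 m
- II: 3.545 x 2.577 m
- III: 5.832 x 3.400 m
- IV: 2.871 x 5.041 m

I

Ratios (long/short): I ≈ 1.631; II ≈ 1.376; III ≈ 1.715; IV ≈ 1.756.
golden ratio ≈ 1.618; option I is nearest (Δ 0.013).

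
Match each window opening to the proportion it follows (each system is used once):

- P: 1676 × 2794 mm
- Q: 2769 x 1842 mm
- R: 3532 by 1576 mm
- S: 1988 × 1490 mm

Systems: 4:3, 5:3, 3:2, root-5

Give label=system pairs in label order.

P=5:3, Q=3:2, R=root-5, S=4:3

P = 2794/1676 ≈ 1.667 → 5:3 (1.667)
Q = 2769/1842 ≈ 1.503 → 3:2 (1.500)
R = 3532/1576 ≈ 2.241 → root-5 (2.236)
S = 1988/1490 ≈ 1.334 → 4:3 (1.333)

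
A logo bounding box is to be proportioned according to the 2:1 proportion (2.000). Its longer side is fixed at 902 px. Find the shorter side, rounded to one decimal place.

451.0 px

2:1 = 2.00000.
Shorter side = 902 ÷ 2.00000 ≈ 451.000 → 451.0 px.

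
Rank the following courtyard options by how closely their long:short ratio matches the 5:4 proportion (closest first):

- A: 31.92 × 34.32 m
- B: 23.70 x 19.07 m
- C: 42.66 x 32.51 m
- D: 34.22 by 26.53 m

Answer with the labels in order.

A: 34.32/31.92 ≈ 1.075 → |1.075 − 1.250| = 0.175
B: 23.70/19.07 ≈ 1.243 → |1.243 − 1.250| = 0.007
C: 42.66/32.51 ≈ 1.312 → |1.312 − 1.250| = 0.062
D: 34.22/26.53 ≈ 1.290 → |1.290 − 1.250| = 0.040

B, D, C, A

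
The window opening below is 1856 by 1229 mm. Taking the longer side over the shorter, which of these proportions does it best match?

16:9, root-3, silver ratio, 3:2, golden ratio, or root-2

3:2

1856/1229 ≈ 1.510. Nearest candidates are 3:2 (1.500, off by 0.010) and root-2 (1.414, off by 0.096).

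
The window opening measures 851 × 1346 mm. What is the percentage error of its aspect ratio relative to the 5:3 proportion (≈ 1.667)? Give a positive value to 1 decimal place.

Ratio = 1346 / 851 ≈ 1.5817.
Ideal 5:3 ≈ 1.6667. |1.5817 − 1.6667| / 1.6667 ≈ 5.10% → 5.1%.

5.1%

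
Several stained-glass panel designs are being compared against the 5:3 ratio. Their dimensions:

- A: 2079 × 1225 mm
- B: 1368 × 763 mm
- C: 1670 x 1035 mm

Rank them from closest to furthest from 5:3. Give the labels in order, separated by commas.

A, C, B

Ratios: A = 2079 / 1225 ≈ 1.697; B = 1368 / 763 ≈ 1.793; C = 1670 / 1035 ≈ 1.614.
|Δ from 1.667|: A 0.030; B 0.126; C 0.053.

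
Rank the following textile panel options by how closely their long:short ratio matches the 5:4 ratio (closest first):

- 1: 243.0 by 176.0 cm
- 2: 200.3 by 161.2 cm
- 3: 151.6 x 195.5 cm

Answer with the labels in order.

1: 243.0/176.0 ≈ 1.381 → |1.381 − 1.250| = 0.131
2: 200.3/161.2 ≈ 1.243 → |1.243 − 1.250| = 0.007
3: 195.5/151.6 ≈ 1.290 → |1.290 − 1.250| = 0.040

2, 3, 1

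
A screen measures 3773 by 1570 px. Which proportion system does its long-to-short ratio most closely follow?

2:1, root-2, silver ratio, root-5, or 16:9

silver ratio

3773/1570 ≈ 2.403. Nearest candidates are silver ratio (2.414, off by 0.011) and root-5 (2.236, off by 0.167).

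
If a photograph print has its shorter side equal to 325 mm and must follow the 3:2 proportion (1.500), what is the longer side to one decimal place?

487.5 mm

3:2 = 1.50000.
Longer side = 325 × 1.50000 ≈ 487.500 → 487.5 mm.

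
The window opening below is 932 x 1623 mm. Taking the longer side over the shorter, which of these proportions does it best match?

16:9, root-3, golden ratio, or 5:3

1623/932 ≈ 1.741. Nearest candidates are root-3 (1.732, off by 0.009) and 16:9 (1.778, off by 0.037).

root-3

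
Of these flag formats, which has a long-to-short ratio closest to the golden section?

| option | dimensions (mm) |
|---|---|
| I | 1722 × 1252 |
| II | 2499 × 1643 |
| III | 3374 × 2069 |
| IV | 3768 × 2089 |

III

Ratios (long/short): I ≈ 1.375; II ≈ 1.521; III ≈ 1.631; IV ≈ 1.804.
golden ratio ≈ 1.618; option III is nearest (Δ 0.013).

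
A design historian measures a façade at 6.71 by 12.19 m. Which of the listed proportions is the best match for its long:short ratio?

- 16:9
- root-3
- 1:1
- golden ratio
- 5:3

Ratio = 12.19 / 6.71 ≈ 1.817.
Distances: 16:9 1.778 (Δ 0.039); root-3 1.732 (Δ 0.085); 1:1 1.000 (Δ 0.817); golden ratio 1.618 (Δ 0.199); 5:3 1.667 (Δ 0.150).

16:9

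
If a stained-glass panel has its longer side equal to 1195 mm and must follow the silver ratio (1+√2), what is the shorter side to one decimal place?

495.0 mm

silver ratio ≈ 2.41421.
Shorter side = 1195 ÷ 2.41421 ≈ 494.986 → 495.0 mm.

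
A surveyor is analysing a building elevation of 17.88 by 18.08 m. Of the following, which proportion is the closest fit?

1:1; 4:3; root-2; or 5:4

Ratio = 18.08 / 17.88 ≈ 1.011.
Distances: 1:1 1.000 (Δ 0.011); 4:3 1.333 (Δ 0.322); root-2 1.414 (Δ 0.403); 5:4 1.250 (Δ 0.239).

1:1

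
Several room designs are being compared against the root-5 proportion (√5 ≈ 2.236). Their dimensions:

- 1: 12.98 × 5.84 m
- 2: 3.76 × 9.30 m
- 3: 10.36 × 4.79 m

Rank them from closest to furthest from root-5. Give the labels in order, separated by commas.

1: 12.98/5.84 ≈ 2.223 → |2.223 − 2.236| = 0.013
2: 9.30/3.76 ≈ 2.473 → |2.473 − 2.236| = 0.237
3: 10.36/4.79 ≈ 2.163 → |2.163 − 2.236| = 0.073

1, 3, 2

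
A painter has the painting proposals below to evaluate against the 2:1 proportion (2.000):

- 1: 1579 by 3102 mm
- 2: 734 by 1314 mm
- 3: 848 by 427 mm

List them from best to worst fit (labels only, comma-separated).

1: 3102/1579 ≈ 1.965 → |1.965 − 2.000| = 0.035
2: 1314/734 ≈ 1.790 → |1.790 − 2.000| = 0.210
3: 848/427 ≈ 1.986 → |1.986 − 2.000| = 0.014

3, 1, 2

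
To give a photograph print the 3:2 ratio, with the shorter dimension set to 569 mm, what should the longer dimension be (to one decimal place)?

853.5 mm

3:2 = 1.50000.
Longer side = 569 × 1.50000 ≈ 853.500 → 853.5 mm.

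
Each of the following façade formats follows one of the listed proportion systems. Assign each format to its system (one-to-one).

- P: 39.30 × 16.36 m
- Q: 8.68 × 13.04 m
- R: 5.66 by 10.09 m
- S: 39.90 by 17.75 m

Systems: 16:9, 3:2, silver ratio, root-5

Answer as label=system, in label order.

P=silver ratio, Q=3:2, R=16:9, S=root-5

Ratios: P ≈ 2.402; Q ≈ 1.502; R ≈ 1.783; S ≈ 2.248.
Targets: 16:9 ≈ 1.778; 3:2 ≈ 1.500; silver ratio ≈ 2.414; root-5 ≈ 2.236.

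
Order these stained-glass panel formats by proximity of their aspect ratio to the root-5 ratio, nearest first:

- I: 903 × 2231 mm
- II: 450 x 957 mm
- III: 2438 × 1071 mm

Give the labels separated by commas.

I: 2231/903 ≈ 2.471 → |2.471 − 2.236| = 0.235
II: 957/450 ≈ 2.127 → |2.127 − 2.236| = 0.109
III: 2438/1071 ≈ 2.276 → |2.276 − 2.236| = 0.040

III, II, I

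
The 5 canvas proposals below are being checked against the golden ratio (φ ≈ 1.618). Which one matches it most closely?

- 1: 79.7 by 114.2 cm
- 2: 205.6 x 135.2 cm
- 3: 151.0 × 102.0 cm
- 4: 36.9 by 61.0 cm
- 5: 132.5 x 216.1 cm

Ratios (long/short): 1 ≈ 1.433; 2 ≈ 1.521; 3 ≈ 1.480; 4 ≈ 1.653; 5 ≈ 1.631.
golden ratio ≈ 1.618; option 5 is nearest (Δ 0.013).

5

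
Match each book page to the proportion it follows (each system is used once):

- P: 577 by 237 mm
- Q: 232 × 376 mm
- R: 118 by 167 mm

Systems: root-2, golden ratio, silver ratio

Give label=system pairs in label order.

P=silver ratio, Q=golden ratio, R=root-2

Ratios: P ≈ 2.435; Q ≈ 1.621; R ≈ 1.415.
Targets: root-2 ≈ 1.414; golden ratio ≈ 1.618; silver ratio ≈ 2.414.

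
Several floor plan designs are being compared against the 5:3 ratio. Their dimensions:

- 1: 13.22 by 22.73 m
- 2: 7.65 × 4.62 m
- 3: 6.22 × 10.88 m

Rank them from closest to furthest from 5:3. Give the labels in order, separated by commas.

2, 1, 3

1: 22.73/13.22 ≈ 1.719 → |1.719 − 1.667| = 0.052
2: 7.65/4.62 ≈ 1.656 → |1.656 − 1.667| = 0.011
3: 10.88/6.22 ≈ 1.749 → |1.749 − 1.667| = 0.082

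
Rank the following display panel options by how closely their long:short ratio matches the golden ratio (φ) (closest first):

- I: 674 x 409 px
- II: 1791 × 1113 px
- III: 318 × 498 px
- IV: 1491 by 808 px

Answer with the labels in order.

II, I, III, IV

I: 674/409 ≈ 1.648 → |1.648 − 1.618| = 0.030
II: 1791/1113 ≈ 1.609 → |1.609 − 1.618| = 0.009
III: 498/318 ≈ 1.566 → |1.566 − 1.618| = 0.052
IV: 1491/808 ≈ 1.845 → |1.845 − 1.618| = 0.227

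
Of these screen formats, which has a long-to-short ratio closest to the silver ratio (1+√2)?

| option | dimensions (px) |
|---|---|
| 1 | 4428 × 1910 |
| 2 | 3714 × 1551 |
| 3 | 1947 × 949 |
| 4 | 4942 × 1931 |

2

Ratios (long/short): 1 ≈ 2.318; 2 ≈ 2.395; 3 ≈ 2.052; 4 ≈ 2.559.
silver ratio ≈ 2.414; option 2 is nearest (Δ 0.019).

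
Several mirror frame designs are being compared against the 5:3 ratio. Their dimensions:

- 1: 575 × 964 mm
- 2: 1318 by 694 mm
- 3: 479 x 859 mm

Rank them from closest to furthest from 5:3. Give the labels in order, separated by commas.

1, 3, 2

Ratios: 1 = 964 / 575 ≈ 1.677; 2 = 1318 / 694 ≈ 1.899; 3 = 859 / 479 ≈ 1.793.
|Δ from 1.667|: 1 0.010; 2 0.232; 3 0.126.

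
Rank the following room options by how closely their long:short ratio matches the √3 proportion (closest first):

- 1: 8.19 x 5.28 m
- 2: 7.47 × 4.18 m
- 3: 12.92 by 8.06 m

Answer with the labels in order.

Ratios: 1 = 8.19 / 5.28 ≈ 1.551; 2 = 7.47 / 4.18 ≈ 1.787; 3 = 12.92 / 8.06 ≈ 1.603.
|Δ from 1.732|: 1 0.181; 2 0.055; 3 0.129.

2, 3, 1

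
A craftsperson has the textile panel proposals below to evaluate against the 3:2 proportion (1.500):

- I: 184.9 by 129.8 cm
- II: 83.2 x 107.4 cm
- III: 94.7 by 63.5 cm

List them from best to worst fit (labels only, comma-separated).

III, I, II

Ratios: I = 184.9 / 129.8 ≈ 1.424; II = 107.4 / 83.2 ≈ 1.291; III = 94.7 / 63.5 ≈ 1.491.
|Δ from 1.500|: I 0.076; II 0.209; III 0.009.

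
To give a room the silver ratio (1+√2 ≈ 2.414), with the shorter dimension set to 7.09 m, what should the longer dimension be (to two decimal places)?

17.12 m

silver ratio ≈ 2.41421.
Longer side = 7.09 × 2.41421 ≈ 17.1167 → 17.12 m.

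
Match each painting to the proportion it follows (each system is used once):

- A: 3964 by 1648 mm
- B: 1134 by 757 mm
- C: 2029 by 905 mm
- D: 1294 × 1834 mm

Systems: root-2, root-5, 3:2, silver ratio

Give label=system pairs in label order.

A = 3964/1648 ≈ 2.405 → silver ratio (2.414)
B = 1134/757 ≈ 1.498 → 3:2 (1.500)
C = 2029/905 ≈ 2.242 → root-5 (2.236)
D = 1834/1294 ≈ 1.417 → root-2 (1.414)

A=silver ratio, B=3:2, C=root-5, D=root-2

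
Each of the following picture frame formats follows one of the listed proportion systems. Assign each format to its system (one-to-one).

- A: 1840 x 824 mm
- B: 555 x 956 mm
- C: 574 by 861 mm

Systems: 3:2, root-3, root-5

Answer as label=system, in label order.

A = 1840/824 ≈ 2.233 → root-5 (2.236)
B = 956/555 ≈ 1.723 → root-3 (1.732)
C = 861/574 ≈ 1.500 → 3:2 (1.500)

A=root-5, B=root-3, C=3:2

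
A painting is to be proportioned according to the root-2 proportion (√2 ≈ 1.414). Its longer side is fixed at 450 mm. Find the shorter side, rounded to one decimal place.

318.2 mm

root-2 ≈ 1.41421.
Shorter side = 450 ÷ 1.41421 ≈ 318.199 → 318.2 mm.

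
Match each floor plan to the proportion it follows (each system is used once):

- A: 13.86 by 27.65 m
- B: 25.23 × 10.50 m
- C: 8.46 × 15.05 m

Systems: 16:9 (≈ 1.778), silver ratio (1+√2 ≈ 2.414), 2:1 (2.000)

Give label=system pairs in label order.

A=2:1, B=silver ratio, C=16:9

Ratios: A ≈ 1.995; B ≈ 2.403; C ≈ 1.779.
Targets: 16:9 ≈ 1.778; silver ratio ≈ 2.414; 2:1 ≈ 2.000.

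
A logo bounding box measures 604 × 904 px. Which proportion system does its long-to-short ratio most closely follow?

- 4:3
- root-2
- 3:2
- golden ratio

Ratio = 904 / 604 ≈ 1.497.
Distances: 4:3 1.333 (Δ 0.164); root-2 1.414 (Δ 0.083); 3:2 1.500 (Δ 0.003); golden ratio 1.618 (Δ 0.121).

3:2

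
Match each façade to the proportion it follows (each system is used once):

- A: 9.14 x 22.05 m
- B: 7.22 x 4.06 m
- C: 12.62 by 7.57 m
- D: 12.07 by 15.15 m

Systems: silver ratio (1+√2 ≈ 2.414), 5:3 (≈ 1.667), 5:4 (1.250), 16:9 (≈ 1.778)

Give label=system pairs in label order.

A=silver ratio, B=16:9, C=5:3, D=5:4

A = 22.05/9.14 ≈ 2.412 → silver ratio (2.414)
B = 7.22/4.06 ≈ 1.778 → 16:9 (1.778)
C = 12.62/7.57 ≈ 1.667 → 5:3 (1.667)
D = 15.15/12.07 ≈ 1.255 → 5:4 (1.250)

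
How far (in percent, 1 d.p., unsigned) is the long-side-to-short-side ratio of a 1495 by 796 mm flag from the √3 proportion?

8.4%

Ratio = 1495 / 796 ≈ 1.8781.
Ideal root-3 ≈ 1.7321. |1.8781 − 1.7321| / 1.7321 ≈ 8.43% → 8.4%.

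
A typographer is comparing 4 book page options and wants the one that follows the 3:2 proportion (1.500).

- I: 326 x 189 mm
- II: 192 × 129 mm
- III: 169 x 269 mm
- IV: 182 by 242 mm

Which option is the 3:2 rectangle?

II

Target 3:2 ≈ 1.500.
I: 1.725 (Δ0.225)  II: 1.488 (Δ0.012)  III: 1.592 (Δ0.092)  IV: 1.330 (Δ0.170)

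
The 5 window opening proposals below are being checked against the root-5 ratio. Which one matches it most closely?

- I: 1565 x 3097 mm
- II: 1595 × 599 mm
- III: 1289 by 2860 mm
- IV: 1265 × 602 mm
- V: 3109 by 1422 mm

III

Ratios (long/short): I ≈ 1.979; II ≈ 2.663; III ≈ 2.219; IV ≈ 2.101; V ≈ 2.186.
root-5 ≈ 2.236; option III is nearest (Δ 0.017).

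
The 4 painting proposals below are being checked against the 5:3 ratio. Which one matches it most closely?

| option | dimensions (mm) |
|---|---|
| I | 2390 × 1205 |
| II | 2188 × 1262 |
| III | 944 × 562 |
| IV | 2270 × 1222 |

Ratios (long/short): I ≈ 1.983; II ≈ 1.734; III ≈ 1.680; IV ≈ 1.858.
5:3 ≈ 1.667; option III is nearest (Δ 0.013).

III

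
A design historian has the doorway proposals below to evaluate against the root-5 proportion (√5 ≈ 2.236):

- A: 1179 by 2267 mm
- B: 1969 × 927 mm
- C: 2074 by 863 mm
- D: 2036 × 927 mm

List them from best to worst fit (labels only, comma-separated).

D, B, C, A

Ratios: A = 2267 / 1179 ≈ 1.923; B = 1969 / 927 ≈ 2.124; C = 2074 / 863 ≈ 2.403; D = 2036 / 927 ≈ 2.196.
|Δ from 2.236|: A 0.313; B 0.112; C 0.167; D 0.040.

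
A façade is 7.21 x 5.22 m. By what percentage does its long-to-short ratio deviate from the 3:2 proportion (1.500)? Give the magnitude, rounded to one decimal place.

7.9%

Ratio = 7.21 / 5.22 ≈ 1.3812.
Ideal 3:2 = 1.5000. |1.3812 − 1.5000| / 1.5000 ≈ 7.92% → 7.9%.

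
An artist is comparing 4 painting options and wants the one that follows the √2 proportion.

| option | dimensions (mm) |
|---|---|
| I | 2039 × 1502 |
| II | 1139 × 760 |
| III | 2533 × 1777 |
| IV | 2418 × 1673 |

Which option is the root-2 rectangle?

III

Target root-2 ≈ 1.414.
I: 1.358 (Δ0.056)  II: 1.499 (Δ0.085)  III: 1.425 (Δ0.011)  IV: 1.445 (Δ0.031)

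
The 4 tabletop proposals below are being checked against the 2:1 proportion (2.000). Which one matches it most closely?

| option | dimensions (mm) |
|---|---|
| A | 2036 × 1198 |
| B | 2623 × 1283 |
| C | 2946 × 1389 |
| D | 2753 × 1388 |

D

Ratios (long/short): A ≈ 1.699; B ≈ 2.044; C ≈ 2.121; D ≈ 1.983.
2:1 ≈ 2.000; option D is nearest (Δ 0.017).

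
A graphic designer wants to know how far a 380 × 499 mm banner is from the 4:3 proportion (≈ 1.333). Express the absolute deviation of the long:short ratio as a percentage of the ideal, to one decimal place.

1.5%

Ratio = 499 / 380 ≈ 1.3132.
Ideal 4:3 ≈ 1.3333. |1.3132 − 1.3333| / 1.3333 ≈ 1.51% → 1.5%.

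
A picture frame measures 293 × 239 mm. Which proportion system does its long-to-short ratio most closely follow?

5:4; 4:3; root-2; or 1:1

5:4

Ratio = 293 / 239 ≈ 1.226.
Distances: 5:4 1.250 (Δ 0.024); 4:3 1.333 (Δ 0.107); root-2 1.414 (Δ 0.188); 1:1 1.000 (Δ 0.226).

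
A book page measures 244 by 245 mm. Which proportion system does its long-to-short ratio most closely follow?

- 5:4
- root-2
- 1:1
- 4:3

1:1

245/244 ≈ 1.004. Nearest candidates are 1:1 (1.000, off by 0.004) and 5:4 (1.250, off by 0.246).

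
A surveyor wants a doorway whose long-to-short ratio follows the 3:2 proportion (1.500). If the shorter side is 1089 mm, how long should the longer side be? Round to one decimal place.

1633.5 mm

3:2 = 1.50000.
Longer side = 1089 × 1.50000 ≈ 1633.500 → 1633.5 mm.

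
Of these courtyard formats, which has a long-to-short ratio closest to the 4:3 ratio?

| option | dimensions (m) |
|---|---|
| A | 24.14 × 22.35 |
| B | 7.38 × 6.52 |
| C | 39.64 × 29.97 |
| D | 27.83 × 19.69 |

C

Ratios (long/short): A ≈ 1.080; B ≈ 1.132; C ≈ 1.323; D ≈ 1.413.
4:3 ≈ 1.333; option C is nearest (Δ 0.010).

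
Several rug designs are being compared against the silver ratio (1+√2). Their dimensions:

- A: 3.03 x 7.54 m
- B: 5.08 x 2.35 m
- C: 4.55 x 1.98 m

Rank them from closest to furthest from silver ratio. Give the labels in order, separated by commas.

A, C, B

Ratios: A = 7.54 / 3.03 ≈ 2.488; B = 5.08 / 2.35 ≈ 2.162; C = 4.55 / 1.98 ≈ 2.298.
|Δ from 2.414|: A 0.074; B 0.252; C 0.116.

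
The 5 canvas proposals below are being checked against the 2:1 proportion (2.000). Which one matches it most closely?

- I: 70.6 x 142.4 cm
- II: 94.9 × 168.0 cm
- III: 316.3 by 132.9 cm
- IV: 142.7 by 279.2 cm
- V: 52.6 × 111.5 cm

Ratios (long/short): I ≈ 2.017; II ≈ 1.770; III ≈ 2.380; IV ≈ 1.957; V ≈ 2.120.
2:1 ≈ 2.000; option I is nearest (Δ 0.017).

I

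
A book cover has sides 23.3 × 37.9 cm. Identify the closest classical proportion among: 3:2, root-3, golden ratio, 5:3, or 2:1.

Ratio = 37.9 / 23.3 ≈ 1.627.
Distances: 3:2 1.500 (Δ 0.127); root-3 1.732 (Δ 0.105); golden ratio 1.618 (Δ 0.009); 5:3 1.667 (Δ 0.040); 2:1 2.000 (Δ 0.373).

golden ratio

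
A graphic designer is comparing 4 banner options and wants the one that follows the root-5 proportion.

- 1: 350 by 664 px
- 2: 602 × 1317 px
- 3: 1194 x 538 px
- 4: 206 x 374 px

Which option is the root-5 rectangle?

3

Ratios (long/short): 1 ≈ 1.897; 2 ≈ 2.188; 3 ≈ 2.219; 4 ≈ 1.816.
root-5 ≈ 2.236; option 3 is nearest (Δ 0.017).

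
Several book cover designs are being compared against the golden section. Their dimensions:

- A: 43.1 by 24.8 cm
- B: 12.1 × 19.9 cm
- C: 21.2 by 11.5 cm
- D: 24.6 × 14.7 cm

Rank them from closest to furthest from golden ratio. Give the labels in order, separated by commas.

B, D, A, C

A: 43.1/24.8 ≈ 1.738 → |1.738 − 1.618| = 0.120
B: 19.9/12.1 ≈ 1.645 → |1.645 − 1.618| = 0.027
C: 21.2/11.5 ≈ 1.843 → |1.843 − 1.618| = 0.225
D: 24.6/14.7 ≈ 1.673 → |1.673 − 1.618| = 0.055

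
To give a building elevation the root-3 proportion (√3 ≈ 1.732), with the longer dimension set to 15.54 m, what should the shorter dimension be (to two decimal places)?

8.97 m

root-3 ≈ 1.73205.
Shorter side = 15.54 ÷ 1.73205 ≈ 8.9720 → 8.97 m.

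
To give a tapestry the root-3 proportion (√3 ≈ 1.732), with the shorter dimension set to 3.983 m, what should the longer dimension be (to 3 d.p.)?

6.899 m

root-3 ≈ 1.73205.
Longer side = 3.983 × 1.73205 ≈ 6.89876 → 6.899 m.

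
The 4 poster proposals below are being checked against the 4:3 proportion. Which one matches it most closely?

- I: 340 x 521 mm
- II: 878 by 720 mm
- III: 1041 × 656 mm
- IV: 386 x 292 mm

IV

Ratios (long/short): I ≈ 1.532; II ≈ 1.219; III ≈ 1.587; IV ≈ 1.322.
4:3 ≈ 1.333; option IV is nearest (Δ 0.011).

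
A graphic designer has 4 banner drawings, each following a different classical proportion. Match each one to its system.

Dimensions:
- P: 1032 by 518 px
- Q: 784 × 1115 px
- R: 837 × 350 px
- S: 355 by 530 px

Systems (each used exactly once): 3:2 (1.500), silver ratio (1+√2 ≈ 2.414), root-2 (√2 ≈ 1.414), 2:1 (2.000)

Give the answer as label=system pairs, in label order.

Ratios: P ≈ 1.992; Q ≈ 1.422; R ≈ 2.391; S ≈ 1.493.
Targets: 3:2 ≈ 1.500; silver ratio ≈ 2.414; root-2 ≈ 1.414; 2:1 ≈ 2.000.

P=2:1, Q=root-2, R=silver ratio, S=3:2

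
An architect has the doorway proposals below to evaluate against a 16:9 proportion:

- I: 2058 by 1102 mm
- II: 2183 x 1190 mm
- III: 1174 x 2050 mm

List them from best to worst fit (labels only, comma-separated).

I: 2058/1102 ≈ 1.868 → |1.868 − 1.778| = 0.090
II: 2183/1190 ≈ 1.834 → |1.834 − 1.778| = 0.056
III: 2050/1174 ≈ 1.746 → |1.746 − 1.778| = 0.032

III, II, I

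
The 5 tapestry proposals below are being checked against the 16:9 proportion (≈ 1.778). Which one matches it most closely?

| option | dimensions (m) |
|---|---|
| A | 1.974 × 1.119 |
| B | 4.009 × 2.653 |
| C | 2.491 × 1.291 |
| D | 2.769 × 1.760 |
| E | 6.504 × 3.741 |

A

Target 16:9 ≈ 1.778.
A: 1.764 (Δ0.014)  B: 1.511 (Δ0.267)  C: 1.930 (Δ0.152)  D: 1.573 (Δ0.205)  E: 1.739 (Δ0.039)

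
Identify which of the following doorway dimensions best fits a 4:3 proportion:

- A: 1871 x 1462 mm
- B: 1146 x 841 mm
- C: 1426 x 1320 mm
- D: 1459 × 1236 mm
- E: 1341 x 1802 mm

Target 4:3 ≈ 1.333.
A: 1.280 (Δ0.053)  B: 1.363 (Δ0.030)  C: 1.080 (Δ0.253)  D: 1.180 (Δ0.153)  E: 1.344 (Δ0.011)

E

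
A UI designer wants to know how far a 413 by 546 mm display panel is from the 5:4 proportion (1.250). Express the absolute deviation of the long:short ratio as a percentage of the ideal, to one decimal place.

Ratio = 546 / 413 ≈ 1.3220.
Ideal 5:4 = 1.2500. |1.3220 − 1.2500| / 1.2500 ≈ 5.76% → 5.8%.

5.8%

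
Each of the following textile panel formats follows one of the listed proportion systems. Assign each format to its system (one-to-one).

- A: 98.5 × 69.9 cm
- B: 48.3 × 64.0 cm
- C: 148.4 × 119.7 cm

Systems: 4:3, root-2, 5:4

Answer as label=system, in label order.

A=root-2, B=4:3, C=5:4

Ratios: A ≈ 1.409; B ≈ 1.325; C ≈ 1.240.
Targets: 4:3 ≈ 1.333; root-2 ≈ 1.414; 5:4 ≈ 1.250.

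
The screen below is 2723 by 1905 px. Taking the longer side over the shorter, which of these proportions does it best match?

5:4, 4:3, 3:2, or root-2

2723/1905 ≈ 1.429. Nearest candidates are root-2 (1.414, off by 0.015) and 3:2 (1.500, off by 0.071).

root-2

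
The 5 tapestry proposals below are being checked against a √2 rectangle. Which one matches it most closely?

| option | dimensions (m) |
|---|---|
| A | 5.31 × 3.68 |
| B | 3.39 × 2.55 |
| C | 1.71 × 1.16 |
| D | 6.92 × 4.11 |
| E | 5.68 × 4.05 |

E

Ratios (long/short): A ≈ 1.443; B ≈ 1.329; C ≈ 1.474; D ≈ 1.684; E ≈ 1.402.
root-2 ≈ 1.414; option E is nearest (Δ 0.012).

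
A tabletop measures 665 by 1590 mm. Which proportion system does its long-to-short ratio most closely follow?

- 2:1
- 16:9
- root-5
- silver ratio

Ratio = 1590 / 665 ≈ 2.391.
Distances: 2:1 2.000 (Δ 0.391); 16:9 1.778 (Δ 0.613); root-5 2.236 (Δ 0.155); silver ratio 2.414 (Δ 0.023).

silver ratio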